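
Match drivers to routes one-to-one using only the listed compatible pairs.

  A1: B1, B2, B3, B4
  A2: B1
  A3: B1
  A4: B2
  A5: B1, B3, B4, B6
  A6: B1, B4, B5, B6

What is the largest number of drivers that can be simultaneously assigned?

5

Unit-capacity flow: source→left, listed edges, right→sink; max matching = max flow.
Augmenting path A1→B1 (+1); matched 1.
Augmenting path A4→B2 (+1); matched 2.
Augmenting path A5→B3 (+1); matched 3.
Augmenting path A6→B4 (+1); matched 4.
Augmenting path A2→B1→A1→B3→A5→B6 (+1); matched 5.
No augmenting path remains; maximum matching = 5.
König certificate: {A1, A4, A5, A6, B1} is a vertex cover of size 5 (every listed pair touches it), so no matching can be larger.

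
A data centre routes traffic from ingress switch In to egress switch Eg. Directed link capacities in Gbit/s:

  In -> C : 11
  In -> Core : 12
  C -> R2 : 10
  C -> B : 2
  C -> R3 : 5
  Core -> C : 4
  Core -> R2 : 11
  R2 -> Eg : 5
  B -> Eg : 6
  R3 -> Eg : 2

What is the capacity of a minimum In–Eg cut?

9

Augment In→C→R2→Eg: bottleneck 5, flow now 5.
Augment In→C→B→Eg: bottleneck 2, flow now 7.
Augment In→C→R3→Eg: bottleneck 2, flow now 9.
No augmenting path remains; maximum flow = 9.
By max-flow min-cut, the minimum cut capacity equals the max flow.
In the residual graph, reachable from In: {In, C, Core, R2, R3}.
Min-cut edges: C→B (2), R2→Eg (5), R3→Eg (2); capacity 2 + 5 + 2 = 9.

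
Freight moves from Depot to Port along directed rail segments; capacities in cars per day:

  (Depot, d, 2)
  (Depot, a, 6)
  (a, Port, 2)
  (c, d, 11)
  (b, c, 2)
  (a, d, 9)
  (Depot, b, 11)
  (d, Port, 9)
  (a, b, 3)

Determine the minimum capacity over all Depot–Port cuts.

Augment Depot→a→Port: bottleneck 2, flow now 2.
Augment Depot→d→Port: bottleneck 2, flow now 4.
Augment Depot→a→d→Port: bottleneck 4, flow now 8.
Augment Depot→b→c→d→Port: bottleneck 2, flow now 10.
No augmenting path remains; maximum flow = 10.
By max-flow min-cut, the minimum cut capacity equals the max flow.
In the residual graph, reachable from Depot: {Depot, b}.
Min-cut edges: Depot→a (6), Depot→d (2), b→c (2); capacity 6 + 2 + 2 = 10.

10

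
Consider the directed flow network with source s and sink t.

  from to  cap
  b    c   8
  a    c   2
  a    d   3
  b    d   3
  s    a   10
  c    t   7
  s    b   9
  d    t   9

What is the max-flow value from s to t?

13

Augment s→a→c→t: bottleneck 2, flow now 2.
Augment s→a→d→t: bottleneck 3, flow now 5.
Augment s→b→c→t: bottleneck 5, flow now 10.
Augment s→b→d→t: bottleneck 3, flow now 13.
No augmenting path remains; maximum flow = 13.
In the residual graph, reachable from s: {s, a, b, c}.
Min-cut edges: a→d (3), b→d (3), c→t (7); capacity 3 + 3 + 7 = 13.
This cut is saturated, so no flow can exceed 13.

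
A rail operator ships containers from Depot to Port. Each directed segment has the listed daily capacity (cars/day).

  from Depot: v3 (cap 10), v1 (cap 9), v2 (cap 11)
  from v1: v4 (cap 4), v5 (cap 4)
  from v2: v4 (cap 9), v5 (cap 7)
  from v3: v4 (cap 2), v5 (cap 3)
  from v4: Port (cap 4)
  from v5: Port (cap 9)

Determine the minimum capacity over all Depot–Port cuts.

13

Augment Depot→v1→v4→Port: bottleneck 4, flow now 4.
Augment Depot→v1→v5→Port: bottleneck 4, flow now 8.
Augment Depot→v2→v5→Port: bottleneck 5, flow now 13.
No augmenting path remains; maximum flow = 13.
By max-flow min-cut, the minimum cut capacity equals the max flow.
In the residual graph, reachable from Depot: {Depot, v1, v2, v3, v4, v5}.
Min-cut edges: v4→Port (4), v5→Port (9); capacity 4 + 9 = 13.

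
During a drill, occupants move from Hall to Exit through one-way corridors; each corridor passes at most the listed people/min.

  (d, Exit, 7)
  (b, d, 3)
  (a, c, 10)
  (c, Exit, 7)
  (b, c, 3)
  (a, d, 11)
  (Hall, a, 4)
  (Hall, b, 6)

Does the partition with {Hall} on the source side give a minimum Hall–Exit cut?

Given cut capacity: 4 + 6 = 10.
Augment Hall→a→c→Exit: bottleneck 4, flow now 4.
Augment Hall→b→c→Exit: bottleneck 3, flow now 7.
Augment Hall→b→d→Exit: bottleneck 3, flow now 10.
No augmenting path remains; maximum flow = 10.
Cut capacity 10 equals the max flow, so it is a minimum cut.

Yes — it is a minimum cut (capacity 10).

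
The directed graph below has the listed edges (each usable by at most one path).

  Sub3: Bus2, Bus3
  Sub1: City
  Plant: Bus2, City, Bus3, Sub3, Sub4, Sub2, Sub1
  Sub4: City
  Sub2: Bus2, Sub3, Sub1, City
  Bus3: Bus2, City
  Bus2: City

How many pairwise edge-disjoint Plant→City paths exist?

6

Assign every edge capacity 1; by Menger, the answer equals the max flow.
Path Plant→City (+1); total 1.
Path Plant→Sub4→City (+1); total 2.
Path Plant→Sub2→City (+1); total 3.
Path Plant→Sub1→City (+1); total 4.
Path Plant→Bus3→City (+1); total 5.
Path Plant→Bus2→City (+1); total 6.
No residual Plant→City path; max flow = 6.
Certifying cut of size 6: {Bus2→City, Bus3→City, Plant→City, Plant→Sub1, Plant→Sub2, Plant→Sub4}.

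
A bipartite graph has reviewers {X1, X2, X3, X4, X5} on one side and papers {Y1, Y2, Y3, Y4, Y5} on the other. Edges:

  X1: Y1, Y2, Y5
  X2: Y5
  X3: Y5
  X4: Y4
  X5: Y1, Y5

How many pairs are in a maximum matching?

4

Unit-capacity flow: source→left, listed edges, right→sink; max matching = max flow.
Augmenting path X1→Y1 (+1); matched 1.
Augmenting path X2→Y5 (+1); matched 2.
Augmenting path X4→Y4 (+1); matched 3.
Augmenting path X5→Y1→X1→Y2 (+1); matched 4.
No augmenting path remains; maximum matching = 4.
König certificate: {X1, X4, X5, Y5} is a vertex cover of size 4 (every listed pair touches it), so no matching can be larger.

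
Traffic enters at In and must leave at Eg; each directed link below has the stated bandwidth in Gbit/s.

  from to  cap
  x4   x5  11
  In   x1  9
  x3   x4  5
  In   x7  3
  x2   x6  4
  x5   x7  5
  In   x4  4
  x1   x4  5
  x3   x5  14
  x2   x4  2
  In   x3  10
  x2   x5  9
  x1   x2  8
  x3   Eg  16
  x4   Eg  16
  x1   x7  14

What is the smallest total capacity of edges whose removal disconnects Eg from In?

Augment In→x3→Eg: bottleneck 10, flow now 10.
Augment In→x4→Eg: bottleneck 4, flow now 14.
Augment In→x1→x4→Eg: bottleneck 5, flow now 19.
Augment In→x1→x2→x4→Eg: bottleneck 2, flow now 21.
No augmenting path remains; maximum flow = 21.
By max-flow min-cut, the minimum cut capacity equals the max flow.
In the residual graph, reachable from In: {In, x1, x2, x5, x6, x7}.
Min-cut edges: In→x3 (10), In→x4 (4), x1→x4 (5), x2→x4 (2); capacity 10 + 4 + 5 + 2 = 21.

21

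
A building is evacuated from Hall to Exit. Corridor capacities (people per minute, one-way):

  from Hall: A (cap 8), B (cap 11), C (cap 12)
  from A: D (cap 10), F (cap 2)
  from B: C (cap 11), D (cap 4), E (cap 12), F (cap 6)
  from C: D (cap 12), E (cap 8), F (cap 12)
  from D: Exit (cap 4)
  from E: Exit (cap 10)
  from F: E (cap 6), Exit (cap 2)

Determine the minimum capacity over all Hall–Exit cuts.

Augment Hall→A→D→Exit: bottleneck 4, flow now 4.
Augment Hall→A→F→Exit: bottleneck 2, flow now 6.
Augment Hall→B→E→Exit: bottleneck 10, flow now 16.
No augmenting path remains; maximum flow = 16.
By max-flow min-cut, the minimum cut capacity equals the max flow.
In the residual graph, reachable from Hall: {Hall, A, B, C, D, E, F}.
Min-cut edges: D→Exit (4), E→Exit (10), F→Exit (2); capacity 4 + 10 + 2 = 16.

16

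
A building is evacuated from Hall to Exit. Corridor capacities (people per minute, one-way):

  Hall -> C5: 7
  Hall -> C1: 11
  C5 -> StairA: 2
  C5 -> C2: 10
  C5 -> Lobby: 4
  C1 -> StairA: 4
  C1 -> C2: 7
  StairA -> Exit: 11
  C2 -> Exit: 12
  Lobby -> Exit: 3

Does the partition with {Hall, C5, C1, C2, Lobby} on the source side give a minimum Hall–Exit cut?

No — its capacity is 21, but the minimum cut has capacity 18.

Given cut capacity: 2 + 4 + 12 + 3 = 21.
Augment Hall→C5→StairA→Exit: bottleneck 2, flow now 2.
Augment Hall→C5→C2→Exit: bottleneck 5, flow now 7.
Augment Hall→C1→StairA→Exit: bottleneck 4, flow now 11.
Augment Hall→C1→C2→Exit: bottleneck 7, flow now 18.
No augmenting path remains; maximum flow = 18.
In the residual graph, reachable from Hall: {Hall}.
Min-cut edges: Hall→C5 (7), Hall→C1 (11); capacity 7 + 11 = 18.
Cut capacity 21 exceeds the max flow 18, so it is not minimum.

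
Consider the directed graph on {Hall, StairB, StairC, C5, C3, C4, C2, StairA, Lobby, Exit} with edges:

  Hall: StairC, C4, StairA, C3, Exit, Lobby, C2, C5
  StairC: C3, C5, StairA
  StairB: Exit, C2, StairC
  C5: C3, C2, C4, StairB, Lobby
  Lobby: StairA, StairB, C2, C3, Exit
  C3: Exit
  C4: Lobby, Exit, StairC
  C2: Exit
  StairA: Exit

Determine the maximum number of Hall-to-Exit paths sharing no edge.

Assign every edge capacity 1; by Menger, the answer equals the max flow.
Path Hall→Exit (+1); total 1.
Path Hall→C3→Exit (+1); total 2.
Path Hall→C4→Exit (+1); total 3.
Path Hall→C2→Exit (+1); total 4.
Path Hall→StairA→Exit (+1); total 5.
Path Hall→Lobby→Exit (+1); total 6.
Path Hall→C5→StairB→Exit (+1); total 7.
No residual Hall→Exit path; max flow = 7.
Certifying cut of size 7: {C2→Exit, C3→Exit, C4→Exit, Hall→Exit, Lobby→Exit, StairA→Exit, StairB→Exit}.

7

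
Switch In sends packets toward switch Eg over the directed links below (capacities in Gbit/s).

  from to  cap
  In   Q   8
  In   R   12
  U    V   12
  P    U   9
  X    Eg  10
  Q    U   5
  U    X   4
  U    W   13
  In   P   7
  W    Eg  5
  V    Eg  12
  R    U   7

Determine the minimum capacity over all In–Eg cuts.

Augment In→P→U→V→Eg: bottleneck 7, flow now 7.
Augment In→Q→U→V→Eg: bottleneck 5, flow now 12.
Augment In→R→U→W→Eg: bottleneck 5, flow now 17.
Augment In→R→U→X→Eg: bottleneck 2, flow now 19.
No augmenting path remains; maximum flow = 19.
By max-flow min-cut, the minimum cut capacity equals the max flow.
In the residual graph, reachable from In: {In, Q, R}.
Min-cut edges: In→P (7), Q→U (5), R→U (7); capacity 7 + 5 + 7 = 19.

19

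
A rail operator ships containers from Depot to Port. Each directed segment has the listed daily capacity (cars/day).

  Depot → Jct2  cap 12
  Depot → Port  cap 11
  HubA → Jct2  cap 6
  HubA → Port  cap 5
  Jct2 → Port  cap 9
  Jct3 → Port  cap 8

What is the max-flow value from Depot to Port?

20

Augment Depot→Port: bottleneck 11, flow now 11.
Augment Depot→Jct2→Port: bottleneck 9, flow now 20.
No augmenting path remains; maximum flow = 20.
In the residual graph, reachable from Depot: {Depot, Jct2}.
Min-cut edges: Depot→Port (11), Jct2→Port (9); capacity 11 + 9 = 20.
This cut is saturated, so no flow can exceed 20.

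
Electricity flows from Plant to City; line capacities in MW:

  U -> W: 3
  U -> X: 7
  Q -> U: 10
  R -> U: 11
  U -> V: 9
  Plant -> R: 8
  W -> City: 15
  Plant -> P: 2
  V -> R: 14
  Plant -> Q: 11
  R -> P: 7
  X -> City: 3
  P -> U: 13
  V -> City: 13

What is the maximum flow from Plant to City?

Augment Plant→P→U→V→City: bottleneck 2, flow now 2.
Augment Plant→Q→U→V→City: bottleneck 7, flow now 9.
Augment Plant→Q→U→W→City: bottleneck 3, flow now 12.
Augment Plant→R→U→X→City: bottleneck 3, flow now 15.
No augmenting path remains; maximum flow = 15.
In the residual graph, reachable from Plant: {Plant, P, Q, R, U, X}.
Min-cut edges: U→V (9), U→W (3), X→City (3); capacity 9 + 3 + 3 = 15.
This cut is saturated, so no flow can exceed 15.

15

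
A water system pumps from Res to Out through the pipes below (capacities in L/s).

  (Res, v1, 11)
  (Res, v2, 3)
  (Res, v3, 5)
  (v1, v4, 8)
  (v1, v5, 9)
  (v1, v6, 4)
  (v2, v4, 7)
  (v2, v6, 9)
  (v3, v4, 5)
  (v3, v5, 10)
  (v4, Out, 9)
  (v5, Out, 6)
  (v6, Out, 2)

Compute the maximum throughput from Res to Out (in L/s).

Augment Res→v1→v4→Out: bottleneck 8, flow now 8.
Augment Res→v1→v5→Out: bottleneck 3, flow now 11.
Augment Res→v2→v4→Out: bottleneck 1, flow now 12.
Augment Res→v2→v6→Out: bottleneck 2, flow now 14.
Augment Res→v3→v5→Out: bottleneck 3, flow now 17.
No augmenting path remains; maximum flow = 17.
In the residual graph, reachable from Res: {Res, v1, v2, v3, v4, v5, v6}.
Min-cut edges: v4→Out (9), v5→Out (6), v6→Out (2); capacity 9 + 6 + 2 = 17.
This cut is saturated, so no flow can exceed 17.

17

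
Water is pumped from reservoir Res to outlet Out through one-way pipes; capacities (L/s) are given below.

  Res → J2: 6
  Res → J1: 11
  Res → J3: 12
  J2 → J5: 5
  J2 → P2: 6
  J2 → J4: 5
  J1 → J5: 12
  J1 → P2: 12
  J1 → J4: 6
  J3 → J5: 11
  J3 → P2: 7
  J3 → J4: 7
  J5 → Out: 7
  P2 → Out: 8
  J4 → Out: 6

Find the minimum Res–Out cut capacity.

Augment Res→J2→J5→Out: bottleneck 5, flow now 5.
Augment Res→J2→P2→Out: bottleneck 1, flow now 6.
Augment Res→J1→J5→Out: bottleneck 2, flow now 8.
Augment Res→J1→P2→Out: bottleneck 7, flow now 15.
Augment Res→J1→J4→Out: bottleneck 2, flow now 17.
Augment Res→J3→J4→Out: bottleneck 4, flow now 21.
No augmenting path remains; maximum flow = 21.
By max-flow min-cut, the minimum cut capacity equals the max flow.
In the residual graph, reachable from Res: {Res, J2, J1, J3, J5, P2, J4}.
Min-cut edges: J5→Out (7), P2→Out (8), J4→Out (6); capacity 7 + 8 + 6 = 21.

21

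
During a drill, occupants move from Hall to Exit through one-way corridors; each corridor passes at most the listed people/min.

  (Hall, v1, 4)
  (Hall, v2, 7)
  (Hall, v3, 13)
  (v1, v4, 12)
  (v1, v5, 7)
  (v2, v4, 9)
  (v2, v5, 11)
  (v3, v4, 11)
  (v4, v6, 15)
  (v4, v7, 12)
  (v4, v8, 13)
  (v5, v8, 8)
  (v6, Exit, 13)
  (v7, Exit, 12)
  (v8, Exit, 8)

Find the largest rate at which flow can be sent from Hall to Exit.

22

Augment Hall→v1→v4→v6→Exit: bottleneck 4, flow now 4.
Augment Hall→v2→v4→v6→Exit: bottleneck 7, flow now 11.
Augment Hall→v3→v4→v6→Exit: bottleneck 2, flow now 13.
Augment Hall→v3→v4→v7→Exit: bottleneck 9, flow now 22.
No augmenting path remains; maximum flow = 22.
In the residual graph, reachable from Hall: {Hall, v3}.
Min-cut edges: Hall→v1 (4), Hall→v2 (7), v3→v4 (11); capacity 4 + 7 + 11 = 22.
This cut is saturated, so no flow can exceed 22.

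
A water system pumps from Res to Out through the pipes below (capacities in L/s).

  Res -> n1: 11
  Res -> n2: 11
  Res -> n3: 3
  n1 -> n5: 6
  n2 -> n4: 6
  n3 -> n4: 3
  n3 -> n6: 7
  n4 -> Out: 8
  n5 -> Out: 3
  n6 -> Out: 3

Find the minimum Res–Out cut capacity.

12

Augment Res→n1→n5→Out: bottleneck 3, flow now 3.
Augment Res→n2→n4→Out: bottleneck 6, flow now 9.
Augment Res→n3→n4→Out: bottleneck 2, flow now 11.
Augment Res→n3→n6→Out: bottleneck 1, flow now 12.
No augmenting path remains; maximum flow = 12.
By max-flow min-cut, the minimum cut capacity equals the max flow.
In the residual graph, reachable from Res: {Res, n1, n2, n5}.
Min-cut edges: Res→n3 (3), n2→n4 (6), n5→Out (3); capacity 3 + 6 + 3 = 12.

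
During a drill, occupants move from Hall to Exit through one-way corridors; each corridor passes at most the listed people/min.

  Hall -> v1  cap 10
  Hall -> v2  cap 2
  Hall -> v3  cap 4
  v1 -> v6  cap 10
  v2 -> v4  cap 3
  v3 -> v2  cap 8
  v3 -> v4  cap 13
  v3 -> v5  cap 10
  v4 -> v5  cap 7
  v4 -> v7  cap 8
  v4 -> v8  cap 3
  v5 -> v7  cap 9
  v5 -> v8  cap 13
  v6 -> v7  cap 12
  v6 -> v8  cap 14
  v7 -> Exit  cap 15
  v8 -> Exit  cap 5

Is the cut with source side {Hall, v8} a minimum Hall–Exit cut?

Given cut capacity: 10 + 2 + 4 + 5 = 21.
Augment Hall→v1→v6→v7→Exit: bottleneck 10, flow now 10.
Augment Hall→v2→v4→v7→Exit: bottleneck 2, flow now 12.
Augment Hall→v3→v4→v7→Exit: bottleneck 3, flow now 15.
Augment Hall→v3→v4→v8→Exit: bottleneck 1, flow now 16.
No augmenting path remains; maximum flow = 16.
In the residual graph, reachable from Hall: {Hall}.
Min-cut edges: Hall→v1 (10), Hall→v2 (2), Hall→v3 (4); capacity 10 + 2 + 4 = 16.
Cut capacity 21 exceeds the max flow 16, so it is not minimum.

No — its capacity is 21, but the minimum cut has capacity 16.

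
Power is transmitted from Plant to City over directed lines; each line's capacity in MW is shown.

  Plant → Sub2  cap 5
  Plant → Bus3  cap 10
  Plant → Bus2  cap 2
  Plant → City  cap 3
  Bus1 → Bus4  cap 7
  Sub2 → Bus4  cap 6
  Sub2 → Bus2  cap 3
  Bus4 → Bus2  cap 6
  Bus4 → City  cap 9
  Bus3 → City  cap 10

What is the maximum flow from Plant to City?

18

Augment Plant→City: bottleneck 3, flow now 3.
Augment Plant→Bus3→City: bottleneck 10, flow now 13.
Augment Plant→Sub2→Bus4→City: bottleneck 5, flow now 18.
No augmenting path remains; maximum flow = 18.
In the residual graph, reachable from Plant: {Plant, Bus2}.
Min-cut edges: Plant→Sub2 (5), Plant→Bus3 (10), Plant→City (3); capacity 5 + 10 + 3 = 18.
This cut is saturated, so no flow can exceed 18.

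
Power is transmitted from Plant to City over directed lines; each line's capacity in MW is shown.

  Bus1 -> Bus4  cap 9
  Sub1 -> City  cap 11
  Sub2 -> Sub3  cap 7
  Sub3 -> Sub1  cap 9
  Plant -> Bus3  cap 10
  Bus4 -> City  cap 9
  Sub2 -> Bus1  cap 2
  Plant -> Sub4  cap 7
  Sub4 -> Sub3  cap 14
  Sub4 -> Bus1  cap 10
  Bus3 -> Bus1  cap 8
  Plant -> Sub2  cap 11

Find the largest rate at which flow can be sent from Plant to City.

Augment Plant→Bus3→Bus1→Bus4→City: bottleneck 8, flow now 8.
Augment Plant→Sub4→Bus1→Bus4→City: bottleneck 1, flow now 9.
Augment Plant→Sub4→Sub3→Sub1→City: bottleneck 6, flow now 15.
Augment Plant→Sub2→Sub3→Sub1→City: bottleneck 3, flow now 18.
No augmenting path remains; maximum flow = 18.
In the residual graph, reachable from Plant: {Plant, Bus3, Sub4, Sub2, Bus1, Sub3}.
Min-cut edges: Bus1→Bus4 (9), Sub3→Sub1 (9); capacity 9 + 9 = 18.
This cut is saturated, so no flow can exceed 18.

18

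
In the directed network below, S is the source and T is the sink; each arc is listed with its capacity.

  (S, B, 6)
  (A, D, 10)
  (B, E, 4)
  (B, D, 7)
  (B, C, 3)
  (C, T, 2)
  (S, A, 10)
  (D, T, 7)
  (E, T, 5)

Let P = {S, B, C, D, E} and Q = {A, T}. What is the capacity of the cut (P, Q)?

Edges leaving {S, B, C, D, E}: S→A (10), C→T (2), D→T (7), E→T (5).
Cut capacity = 10 + 2 + 7 + 5 = 24.

24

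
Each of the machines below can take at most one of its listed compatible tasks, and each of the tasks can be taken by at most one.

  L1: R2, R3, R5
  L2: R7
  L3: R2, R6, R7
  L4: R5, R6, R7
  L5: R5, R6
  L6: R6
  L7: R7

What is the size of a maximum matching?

Unit-capacity flow: source→left, listed edges, right→sink; max matching = max flow.
Augmenting path L1→R2 (+1); matched 1.
Augmenting path L2→R7 (+1); matched 2.
Augmenting path L3→R6 (+1); matched 3.
Augmenting path L4→R5 (+1); matched 4.
Augmenting path L5→R6→L3→R2→L1→R3 (+1); matched 5.
No augmenting path remains; maximum matching = 5.
König certificate: {L1, L3, R5, R6, R7} is a vertex cover of size 5 (every listed pair touches it), so no matching can be larger.

5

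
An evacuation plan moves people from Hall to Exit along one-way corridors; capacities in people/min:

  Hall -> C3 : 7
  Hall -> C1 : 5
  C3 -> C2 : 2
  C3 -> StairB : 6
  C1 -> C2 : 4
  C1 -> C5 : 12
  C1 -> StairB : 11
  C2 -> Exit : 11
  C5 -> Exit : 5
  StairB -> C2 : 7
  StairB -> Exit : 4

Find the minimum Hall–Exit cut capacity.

Augment Hall→C3→C2→Exit: bottleneck 2, flow now 2.
Augment Hall→C3→StairB→Exit: bottleneck 4, flow now 6.
Augment Hall→C1→C2→Exit: bottleneck 4, flow now 10.
Augment Hall→C1→C5→Exit: bottleneck 1, flow now 11.
Augment Hall→C3→StairB→C2→Exit: bottleneck 1, flow now 12.
No augmenting path remains; maximum flow = 12.
By max-flow min-cut, the minimum cut capacity equals the max flow.
In the residual graph, reachable from Hall: {Hall}.
Min-cut edges: Hall→C3 (7), Hall→C1 (5); capacity 7 + 5 = 12.

12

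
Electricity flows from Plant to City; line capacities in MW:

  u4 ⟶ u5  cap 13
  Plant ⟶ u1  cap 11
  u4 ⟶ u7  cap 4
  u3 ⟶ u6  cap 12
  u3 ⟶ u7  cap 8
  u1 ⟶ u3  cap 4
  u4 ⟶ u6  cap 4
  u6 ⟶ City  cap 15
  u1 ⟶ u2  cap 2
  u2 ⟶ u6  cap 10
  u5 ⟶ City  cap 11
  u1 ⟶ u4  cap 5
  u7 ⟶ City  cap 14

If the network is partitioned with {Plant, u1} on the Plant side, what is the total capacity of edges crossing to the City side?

Edges leaving {Plant, u1}: u1→u2 (2), u1→u3 (4), u1→u4 (5).
Cut capacity = 2 + 4 + 5 = 11.

11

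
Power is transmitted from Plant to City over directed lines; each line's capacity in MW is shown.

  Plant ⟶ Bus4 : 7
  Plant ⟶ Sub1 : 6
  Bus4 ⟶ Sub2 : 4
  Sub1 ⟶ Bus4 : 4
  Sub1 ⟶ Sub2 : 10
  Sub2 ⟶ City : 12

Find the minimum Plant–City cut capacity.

10

Augment Plant→Bus4→Sub2→City: bottleneck 4, flow now 4.
Augment Plant→Sub1→Sub2→City: bottleneck 6, flow now 10.
No augmenting path remains; maximum flow = 10.
By max-flow min-cut, the minimum cut capacity equals the max flow.
In the residual graph, reachable from Plant: {Plant, Bus4}.
Min-cut edges: Plant→Sub1 (6), Bus4→Sub2 (4); capacity 6 + 4 = 10.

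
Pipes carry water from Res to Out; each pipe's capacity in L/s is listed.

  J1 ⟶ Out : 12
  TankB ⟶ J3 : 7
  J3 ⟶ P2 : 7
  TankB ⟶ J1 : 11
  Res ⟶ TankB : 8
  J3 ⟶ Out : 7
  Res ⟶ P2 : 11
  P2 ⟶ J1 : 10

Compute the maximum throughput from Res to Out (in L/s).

Augment Res→P2→J1→Out: bottleneck 10, flow now 10.
Augment Res→TankB→J1→Out: bottleneck 2, flow now 12.
Augment Res→TankB→J3→Out: bottleneck 6, flow now 18.
No augmenting path remains; maximum flow = 18.
In the residual graph, reachable from Res: {Res, P2}.
Min-cut edges: Res→TankB (8), P2→J1 (10); capacity 8 + 10 = 18.
This cut is saturated, so no flow can exceed 18.

18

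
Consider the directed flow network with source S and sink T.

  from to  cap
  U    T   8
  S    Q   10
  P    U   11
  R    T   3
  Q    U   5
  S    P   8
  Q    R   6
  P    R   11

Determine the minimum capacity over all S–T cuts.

Augment S→P→R→T: bottleneck 3, flow now 3.
Augment S→P→U→T: bottleneck 5, flow now 8.
Augment S→Q→U→T: bottleneck 3, flow now 11.
No augmenting path remains; maximum flow = 11.
By max-flow min-cut, the minimum cut capacity equals the max flow.
In the residual graph, reachable from S: {S, P, Q, R, U}.
Min-cut edges: R→T (3), U→T (8); capacity 3 + 8 = 11.

11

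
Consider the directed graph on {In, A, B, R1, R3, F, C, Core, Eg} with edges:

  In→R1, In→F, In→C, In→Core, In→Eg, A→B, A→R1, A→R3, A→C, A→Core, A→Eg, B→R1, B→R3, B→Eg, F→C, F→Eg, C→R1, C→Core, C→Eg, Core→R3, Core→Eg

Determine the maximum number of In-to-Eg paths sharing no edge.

4

Assign every edge capacity 1; by Menger, the answer equals the max flow.
Path In→Eg (+1); total 1.
Path In→F→Eg (+1); total 2.
Path In→C→Eg (+1); total 3.
Path In→Core→Eg (+1); total 4.
No residual In→Eg path; max flow = 4.
Certifying cut of size 4: {In→C, In→Core, In→Eg, In→F}.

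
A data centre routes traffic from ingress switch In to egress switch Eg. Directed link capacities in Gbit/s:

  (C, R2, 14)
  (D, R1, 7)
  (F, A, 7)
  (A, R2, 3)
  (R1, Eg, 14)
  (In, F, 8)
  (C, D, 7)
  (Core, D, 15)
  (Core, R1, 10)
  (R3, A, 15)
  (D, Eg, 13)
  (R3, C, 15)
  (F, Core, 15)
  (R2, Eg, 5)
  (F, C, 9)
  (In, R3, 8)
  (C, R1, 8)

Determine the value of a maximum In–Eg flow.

16

Augment In→F→C→R2→Eg: bottleneck 5, flow now 5.
Augment In→F→C→D→Eg: bottleneck 3, flow now 8.
Augment In→R3→C→D→Eg: bottleneck 4, flow now 12.
Augment In→R3→C→R1→Eg: bottleneck 4, flow now 16.
No augmenting path remains; maximum flow = 16.
In the residual graph, reachable from In: {In}.
Min-cut edges: In→F (8), In→R3 (8); capacity 8 + 8 = 16.
This cut is saturated, so no flow can exceed 16.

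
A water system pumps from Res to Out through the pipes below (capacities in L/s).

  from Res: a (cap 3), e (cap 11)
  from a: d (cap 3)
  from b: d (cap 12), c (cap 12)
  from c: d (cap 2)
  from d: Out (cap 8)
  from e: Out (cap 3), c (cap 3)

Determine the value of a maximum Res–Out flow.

8

Augment Res→e→Out: bottleneck 3, flow now 3.
Augment Res→a→d→Out: bottleneck 3, flow now 6.
Augment Res→e→c→d→Out: bottleneck 2, flow now 8.
No augmenting path remains; maximum flow = 8.
In the residual graph, reachable from Res: {Res, c, e}.
Min-cut edges: Res→a (3), c→d (2), e→Out (3); capacity 3 + 2 + 3 = 8.
This cut is saturated, so no flow can exceed 8.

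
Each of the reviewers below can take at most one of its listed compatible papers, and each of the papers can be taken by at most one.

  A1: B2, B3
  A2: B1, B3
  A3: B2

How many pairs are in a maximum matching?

3

Unit-capacity flow: source→left, listed edges, right→sink; max matching = max flow.
Augmenting path A1→B2 (+1); matched 1.
Augmenting path A2→B1 (+1); matched 2.
Augmenting path A3→B2→A1→B3 (+1); matched 3.
No augmenting path remains; maximum matching = 3.
König certificate: {A1, A2, A3} is a vertex cover of size 3 (every listed pair touches it), so no matching can be larger.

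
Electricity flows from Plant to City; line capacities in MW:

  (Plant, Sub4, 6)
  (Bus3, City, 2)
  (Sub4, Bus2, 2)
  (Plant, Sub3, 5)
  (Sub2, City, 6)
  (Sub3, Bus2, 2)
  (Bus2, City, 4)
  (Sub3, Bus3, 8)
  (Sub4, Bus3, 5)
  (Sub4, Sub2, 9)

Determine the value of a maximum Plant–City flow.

10

Augment Plant→Sub4→Bus3→City: bottleneck 2, flow now 2.
Augment Plant→Sub4→Bus2→City: bottleneck 2, flow now 4.
Augment Plant→Sub4→Sub2→City: bottleneck 2, flow now 6.
Augment Plant→Sub3→Bus2→City: bottleneck 2, flow now 8.
Augment Plant→Sub3→Bus3→Sub4→Sub2→City: bottleneck 2, flow now 10. (uses reverse residual edge)
No augmenting path remains; maximum flow = 10.
In the residual graph, reachable from Plant: {Plant, Sub3, Bus3}.
Min-cut edges: Plant→Sub4 (6), Sub3→Bus2 (2), Bus3→City (2); capacity 6 + 2 + 2 = 10.
This cut is saturated, so no flow can exceed 10.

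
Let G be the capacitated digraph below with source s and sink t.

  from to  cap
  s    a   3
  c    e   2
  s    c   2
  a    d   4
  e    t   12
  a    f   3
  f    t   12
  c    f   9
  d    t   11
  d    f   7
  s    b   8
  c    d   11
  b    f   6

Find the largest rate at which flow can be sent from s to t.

11

Augment s→a→d→t: bottleneck 3, flow now 3.
Augment s→b→f→t: bottleneck 6, flow now 9.
Augment s→c→d→t: bottleneck 2, flow now 11.
No augmenting path remains; maximum flow = 11.
In the residual graph, reachable from s: {s, b}.
Min-cut edges: s→a (3), s→c (2), b→f (6); capacity 3 + 2 + 6 = 11.
This cut is saturated, so no flow can exceed 11.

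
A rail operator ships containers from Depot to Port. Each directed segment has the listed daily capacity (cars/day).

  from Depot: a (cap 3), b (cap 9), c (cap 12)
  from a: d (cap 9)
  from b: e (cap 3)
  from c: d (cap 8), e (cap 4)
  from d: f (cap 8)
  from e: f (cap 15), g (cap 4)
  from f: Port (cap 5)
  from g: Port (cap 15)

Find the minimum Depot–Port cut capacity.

Augment Depot→a→d→f→Port: bottleneck 3, flow now 3.
Augment Depot→b→e→f→Port: bottleneck 2, flow now 5.
Augment Depot→b→e→g→Port: bottleneck 1, flow now 6.
Augment Depot→c→e→g→Port: bottleneck 3, flow now 9.
No augmenting path remains; maximum flow = 9.
By max-flow min-cut, the minimum cut capacity equals the max flow.
In the residual graph, reachable from Depot: {Depot, a, b, c, d, e, f}.
Min-cut edges: e→g (4), f→Port (5); capacity 4 + 5 = 9.

9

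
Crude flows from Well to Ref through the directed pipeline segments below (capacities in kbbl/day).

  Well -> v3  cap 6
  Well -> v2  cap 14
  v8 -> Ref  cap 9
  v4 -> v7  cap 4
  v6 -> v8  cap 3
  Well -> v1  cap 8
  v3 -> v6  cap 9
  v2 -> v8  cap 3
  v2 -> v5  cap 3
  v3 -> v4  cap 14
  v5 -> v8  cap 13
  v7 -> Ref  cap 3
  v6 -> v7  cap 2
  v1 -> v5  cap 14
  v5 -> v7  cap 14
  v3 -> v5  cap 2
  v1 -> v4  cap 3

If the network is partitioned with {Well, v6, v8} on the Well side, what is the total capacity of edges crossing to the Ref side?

Edges leaving {Well, v6, v8}: Well→v1 (8), Well→v2 (14), Well→v3 (6), v6→v7 (2), v8→Ref (9).
Cut capacity = 8 + 14 + 6 + 2 + 9 = 39.

39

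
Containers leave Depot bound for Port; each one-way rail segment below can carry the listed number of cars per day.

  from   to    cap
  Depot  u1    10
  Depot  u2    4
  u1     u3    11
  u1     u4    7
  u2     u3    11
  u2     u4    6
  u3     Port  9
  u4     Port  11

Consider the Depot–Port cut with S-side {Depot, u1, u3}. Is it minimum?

Given cut capacity: 4 + 7 + 9 = 20.
Augment Depot→u1→u3→Port: bottleneck 9, flow now 9.
Augment Depot→u1→u4→Port: bottleneck 1, flow now 10.
Augment Depot→u2→u4→Port: bottleneck 4, flow now 14.
No augmenting path remains; maximum flow = 14.
In the residual graph, reachable from Depot: {Depot}.
Min-cut edges: Depot→u1 (10), Depot→u2 (4); capacity 10 + 4 = 14.
Cut capacity 20 exceeds the max flow 14, so it is not minimum.

No — its capacity is 20, but the minimum cut has capacity 14.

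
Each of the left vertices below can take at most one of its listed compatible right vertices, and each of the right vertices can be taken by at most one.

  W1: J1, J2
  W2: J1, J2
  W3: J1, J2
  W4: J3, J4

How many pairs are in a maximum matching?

3

Unit-capacity flow: source→left, listed edges, right→sink; max matching = max flow.
Augmenting path W1→J1 (+1); matched 1.
Augmenting path W2→J2 (+1); matched 2.
Augmenting path W4→J3 (+1); matched 3.
No augmenting path remains; maximum matching = 3.
König certificate: {W4, J1, J2} is a vertex cover of size 3 (every listed pair touches it), so no matching can be larger.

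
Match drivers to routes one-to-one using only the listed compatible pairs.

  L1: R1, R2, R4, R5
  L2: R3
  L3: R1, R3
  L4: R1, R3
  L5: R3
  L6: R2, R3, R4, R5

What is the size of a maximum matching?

Unit-capacity flow: source→left, listed edges, right→sink; max matching = max flow.
Augmenting path L1→R1 (+1); matched 1.
Augmenting path L2→R3 (+1); matched 2.
Augmenting path L6→R2 (+1); matched 3.
Augmenting path L3→R1→L1→R4 (+1); matched 4.
No augmenting path remains; maximum matching = 4.
König certificate: {L1, L6, R1, R3} is a vertex cover of size 4 (every listed pair touches it), so no matching can be larger.

4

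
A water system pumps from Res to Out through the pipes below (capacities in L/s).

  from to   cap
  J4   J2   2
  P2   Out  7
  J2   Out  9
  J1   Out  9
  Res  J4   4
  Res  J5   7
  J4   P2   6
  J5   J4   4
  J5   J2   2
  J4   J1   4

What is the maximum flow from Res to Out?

Augment Res→J5→J2→Out: bottleneck 2, flow now 2.
Augment Res→J4→J1→Out: bottleneck 4, flow now 6.
Augment Res→J5→J4→J2→Out: bottleneck 2, flow now 8.
Augment Res→J5→J4→P2→Out: bottleneck 2, flow now 10.
No augmenting path remains; maximum flow = 10.
In the residual graph, reachable from Res: {Res, J5}.
Min-cut edges: Res→J4 (4), J5→J4 (4), J5→J2 (2); capacity 4 + 4 + 2 = 10.
This cut is saturated, so no flow can exceed 10.

10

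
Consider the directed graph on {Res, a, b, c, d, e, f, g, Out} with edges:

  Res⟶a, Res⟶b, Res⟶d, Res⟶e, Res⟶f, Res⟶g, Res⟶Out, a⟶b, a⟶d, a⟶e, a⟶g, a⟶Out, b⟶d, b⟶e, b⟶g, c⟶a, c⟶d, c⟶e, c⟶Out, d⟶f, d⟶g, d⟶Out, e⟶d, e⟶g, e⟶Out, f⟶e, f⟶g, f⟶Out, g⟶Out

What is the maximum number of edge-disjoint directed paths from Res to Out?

6

Assign every edge capacity 1; by Menger, the answer equals the max flow.
Path Res→Out (+1); total 1.
Path Res→a→Out (+1); total 2.
Path Res→d→Out (+1); total 3.
Path Res→e→Out (+1); total 4.
Path Res→f→Out (+1); total 5.
Path Res→g→Out (+1); total 6.
No residual Res→Out path; max flow = 6.
Certifying cut of size 6: {Res→Out, Res→a, d→Out, e→Out, f→Out, g→Out}.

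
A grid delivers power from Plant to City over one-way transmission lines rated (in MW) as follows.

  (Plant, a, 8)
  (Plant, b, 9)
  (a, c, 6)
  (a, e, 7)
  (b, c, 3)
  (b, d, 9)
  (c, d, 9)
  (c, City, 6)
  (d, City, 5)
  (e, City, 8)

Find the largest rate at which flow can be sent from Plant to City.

Augment Plant→a→c→City: bottleneck 6, flow now 6.
Augment Plant→a→e→City: bottleneck 2, flow now 8.
Augment Plant→b→d→City: bottleneck 5, flow now 13.
Augment Plant→b→c→a→e→City: bottleneck 3, flow now 16. (uses reverse residual edge)
No augmenting path remains; maximum flow = 16.
In the residual graph, reachable from Plant: {Plant, b, d}.
Min-cut edges: Plant→a (8), b→c (3), d→City (5); capacity 8 + 3 + 5 = 16.
This cut is saturated, so no flow can exceed 16.

16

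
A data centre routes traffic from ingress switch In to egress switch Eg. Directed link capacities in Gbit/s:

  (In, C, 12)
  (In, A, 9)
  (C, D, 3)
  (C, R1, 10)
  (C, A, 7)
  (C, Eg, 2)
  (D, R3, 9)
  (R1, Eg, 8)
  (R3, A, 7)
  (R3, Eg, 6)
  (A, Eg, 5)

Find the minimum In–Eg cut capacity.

Augment In→C→Eg: bottleneck 2, flow now 2.
Augment In→A→Eg: bottleneck 5, flow now 7.
Augment In→C→R1→Eg: bottleneck 8, flow now 15.
Augment In→C→D→R3→Eg: bottleneck 2, flow now 17.
No augmenting path remains; maximum flow = 17.
By max-flow min-cut, the minimum cut capacity equals the max flow.
In the residual graph, reachable from In: {In, A}.
Min-cut edges: In→C (12), A→Eg (5); capacity 12 + 5 = 17.

17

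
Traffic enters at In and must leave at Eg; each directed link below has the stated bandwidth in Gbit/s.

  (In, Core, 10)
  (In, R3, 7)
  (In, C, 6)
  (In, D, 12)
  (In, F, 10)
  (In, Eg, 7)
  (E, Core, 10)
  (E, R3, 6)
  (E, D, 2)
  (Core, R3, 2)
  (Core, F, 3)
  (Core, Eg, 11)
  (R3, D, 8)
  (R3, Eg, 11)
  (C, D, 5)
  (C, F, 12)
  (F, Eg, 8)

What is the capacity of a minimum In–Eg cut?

Augment In→Eg: bottleneck 7, flow now 7.
Augment In→Core→Eg: bottleneck 10, flow now 17.
Augment In→R3→Eg: bottleneck 7, flow now 24.
Augment In→F→Eg: bottleneck 8, flow now 32.
No augmenting path remains; maximum flow = 32.
By max-flow min-cut, the minimum cut capacity equals the max flow.
In the residual graph, reachable from In: {In, C, D, F}.
Min-cut edges: In→Core (10), In→R3 (7), In→Eg (7), F→Eg (8); capacity 10 + 7 + 7 + 8 = 32.

32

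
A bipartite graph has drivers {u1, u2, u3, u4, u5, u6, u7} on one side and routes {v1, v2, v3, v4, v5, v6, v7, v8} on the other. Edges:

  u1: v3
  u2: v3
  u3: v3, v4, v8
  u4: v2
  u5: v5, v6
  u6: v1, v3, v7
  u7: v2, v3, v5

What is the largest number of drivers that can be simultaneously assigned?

6

Unit-capacity flow: source→left, listed edges, right→sink; max matching = max flow.
Augmenting path u1→v3 (+1); matched 1.
Augmenting path u3→v4 (+1); matched 2.
Augmenting path u4→v2 (+1); matched 3.
Augmenting path u5→v5 (+1); matched 4.
Augmenting path u6→v1 (+1); matched 5.
Augmenting path u7→v5→u5→v6 (+1); matched 6.
No augmenting path remains; maximum matching = 6.
König certificate: {u3, u4, u5, u6, u7, v3} is a vertex cover of size 6 (every listed pair touches it), so no matching can be larger.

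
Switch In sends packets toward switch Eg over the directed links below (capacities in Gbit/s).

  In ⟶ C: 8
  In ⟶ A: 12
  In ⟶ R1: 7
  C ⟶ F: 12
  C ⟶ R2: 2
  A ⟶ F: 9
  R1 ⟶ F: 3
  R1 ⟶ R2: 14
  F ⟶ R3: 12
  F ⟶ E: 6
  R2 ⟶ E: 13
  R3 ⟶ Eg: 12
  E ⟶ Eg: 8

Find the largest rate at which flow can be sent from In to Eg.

Augment In→C→F→R3→Eg: bottleneck 8, flow now 8.
Augment In→A→F→R3→Eg: bottleneck 4, flow now 12.
Augment In→A→F→E→Eg: bottleneck 5, flow now 17.
Augment In→R1→F→E→Eg: bottleneck 1, flow now 18.
Augment In→R1→R2→E→Eg: bottleneck 2, flow now 20.
No augmenting path remains; maximum flow = 20.
In the residual graph, reachable from In: {In, C, A, R1, F, R2, E}.
Min-cut edges: F→R3 (12), E→Eg (8); capacity 12 + 8 = 20.
This cut is saturated, so no flow can exceed 20.

20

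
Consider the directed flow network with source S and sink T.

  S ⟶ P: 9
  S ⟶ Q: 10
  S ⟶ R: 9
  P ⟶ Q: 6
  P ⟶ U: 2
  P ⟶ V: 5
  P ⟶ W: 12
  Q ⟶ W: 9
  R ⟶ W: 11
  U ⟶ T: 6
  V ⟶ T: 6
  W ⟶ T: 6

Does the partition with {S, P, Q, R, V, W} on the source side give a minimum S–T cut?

Given cut capacity: 2 + 6 + 6 = 14.
Augment S→P→U→T: bottleneck 2, flow now 2.
Augment S→P→V→T: bottleneck 5, flow now 7.
Augment S→P→W→T: bottleneck 2, flow now 9.
Augment S→Q→W→T: bottleneck 4, flow now 13.
No augmenting path remains; maximum flow = 13.
In the residual graph, reachable from S: {S, P, Q, R, W}.
Min-cut edges: P→U (2), P→V (5), W→T (6); capacity 2 + 5 + 6 = 13.
Cut capacity 14 exceeds the max flow 13, so it is not minimum.

No — its capacity is 14, but the minimum cut has capacity 13.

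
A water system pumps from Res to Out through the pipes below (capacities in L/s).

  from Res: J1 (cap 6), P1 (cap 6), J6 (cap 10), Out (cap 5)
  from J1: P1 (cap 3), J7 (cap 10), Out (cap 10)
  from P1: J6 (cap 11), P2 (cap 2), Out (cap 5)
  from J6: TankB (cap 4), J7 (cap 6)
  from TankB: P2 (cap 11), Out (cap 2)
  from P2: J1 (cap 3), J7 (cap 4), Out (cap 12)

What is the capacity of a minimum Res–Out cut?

21

Augment Res→Out: bottleneck 5, flow now 5.
Augment Res→J1→Out: bottleneck 6, flow now 11.
Augment Res→P1→Out: bottleneck 5, flow now 16.
Augment Res→P1→P2→Out: bottleneck 1, flow now 17.
Augment Res→J6→TankB→Out: bottleneck 2, flow now 19.
Augment Res→J6→TankB→P2→Out: bottleneck 2, flow now 21.
No augmenting path remains; maximum flow = 21.
By max-flow min-cut, the minimum cut capacity equals the max flow.
In the residual graph, reachable from Res: {Res, J6, J7}.
Min-cut edges: Res→J1 (6), Res→P1 (6), Res→Out (5), J6→TankB (4); capacity 6 + 6 + 5 + 4 = 21.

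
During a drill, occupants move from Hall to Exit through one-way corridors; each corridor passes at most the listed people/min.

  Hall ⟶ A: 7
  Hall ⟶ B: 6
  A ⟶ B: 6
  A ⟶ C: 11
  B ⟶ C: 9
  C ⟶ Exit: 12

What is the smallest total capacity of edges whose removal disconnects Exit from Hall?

Augment Hall→A→C→Exit: bottleneck 7, flow now 7.
Augment Hall→B→C→Exit: bottleneck 5, flow now 12.
No augmenting path remains; maximum flow = 12.
By max-flow min-cut, the minimum cut capacity equals the max flow.
In the residual graph, reachable from Hall: {Hall, A, B, C}.
Min-cut edges: C→Exit (12); capacity 12 = 12.

12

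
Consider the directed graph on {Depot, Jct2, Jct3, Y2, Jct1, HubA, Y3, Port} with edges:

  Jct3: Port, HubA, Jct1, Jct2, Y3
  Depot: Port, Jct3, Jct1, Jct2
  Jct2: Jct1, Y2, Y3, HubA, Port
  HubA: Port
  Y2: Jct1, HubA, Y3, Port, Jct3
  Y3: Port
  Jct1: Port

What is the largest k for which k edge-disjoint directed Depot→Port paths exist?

4

Assign every edge capacity 1; by Menger, the answer equals the max flow.
Path Depot→Port (+1); total 1.
Path Depot→Jct2→Port (+1); total 2.
Path Depot→Jct3→Port (+1); total 3.
Path Depot→Jct1→Port (+1); total 4.
No residual Depot→Port path; max flow = 4.
Certifying cut of size 4: {Depot→Jct1, Depot→Jct2, Depot→Jct3, Depot→Port}.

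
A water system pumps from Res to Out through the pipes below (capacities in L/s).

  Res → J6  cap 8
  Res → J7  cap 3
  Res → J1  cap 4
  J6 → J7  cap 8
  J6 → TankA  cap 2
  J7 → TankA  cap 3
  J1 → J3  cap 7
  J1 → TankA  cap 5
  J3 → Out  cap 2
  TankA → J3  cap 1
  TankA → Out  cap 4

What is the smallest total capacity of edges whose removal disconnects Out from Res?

6

Augment Res→J6→TankA→Out: bottleneck 2, flow now 2.
Augment Res→J7→TankA→Out: bottleneck 2, flow now 4.
Augment Res→J1→J3→Out: bottleneck 2, flow now 6.
No augmenting path remains; maximum flow = 6.
By max-flow min-cut, the minimum cut capacity equals the max flow.
In the residual graph, reachable from Res: {Res, J6, J7, J1, J3, TankA}.
Min-cut edges: J3→Out (2), TankA→Out (4); capacity 2 + 4 = 6.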